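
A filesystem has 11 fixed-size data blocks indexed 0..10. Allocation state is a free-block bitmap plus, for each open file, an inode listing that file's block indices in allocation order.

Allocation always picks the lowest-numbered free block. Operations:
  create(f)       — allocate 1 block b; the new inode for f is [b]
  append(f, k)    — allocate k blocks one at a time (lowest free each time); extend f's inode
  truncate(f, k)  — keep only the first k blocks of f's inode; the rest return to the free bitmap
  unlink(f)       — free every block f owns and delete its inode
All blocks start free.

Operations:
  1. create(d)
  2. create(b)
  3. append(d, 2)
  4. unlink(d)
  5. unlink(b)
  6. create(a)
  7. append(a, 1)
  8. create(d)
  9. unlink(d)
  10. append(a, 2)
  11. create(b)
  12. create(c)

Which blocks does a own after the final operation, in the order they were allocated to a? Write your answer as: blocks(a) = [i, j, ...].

after create(d) → d:[0]  free=[F..........]
after create(b) → b:[1], d:[0]  free=[FF.........]
after append(d, 2) → b:[1], d:[0, 2, 3]  free=[FFFF.......]
after unlink(d) → b:[1]  free=[.F.........]
after unlink(b) →   free=[...........]
after create(a) → a:[0]  free=[F..........]
after append(a, 1) → a:[0, 1]  free=[FF.........]
after create(d) → a:[0, 1], d:[2]  free=[FFF........]
after unlink(d) → a:[0, 1]  free=[FF.........]
after append(a, 2) → a:[0, 1, 2, 3]  free=[FFFF.......]
after create(b) → a:[0, 1, 2, 3], b:[4]  free=[FFFFF......]
after create(c) → a:[0, 1, 2, 3], b:[4], c:[5]  free=[FFFFFF.....]

blocks(a) = [0, 1, 2, 3]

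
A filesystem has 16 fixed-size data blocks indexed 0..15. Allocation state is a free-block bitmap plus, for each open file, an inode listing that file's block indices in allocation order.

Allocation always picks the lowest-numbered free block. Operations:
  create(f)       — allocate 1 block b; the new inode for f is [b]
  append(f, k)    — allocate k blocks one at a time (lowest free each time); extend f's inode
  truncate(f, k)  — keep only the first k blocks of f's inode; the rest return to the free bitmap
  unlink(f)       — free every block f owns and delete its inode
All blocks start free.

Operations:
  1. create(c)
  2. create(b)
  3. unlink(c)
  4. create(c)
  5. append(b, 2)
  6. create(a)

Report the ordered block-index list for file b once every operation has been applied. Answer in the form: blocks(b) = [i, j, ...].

after create(c) → c:[0]  free=[F...............]
after create(b) → b:[1], c:[0]  free=[FF..............]
after unlink(c) → b:[1]  free=[.F..............]
after create(c) → b:[1], c:[0]  free=[FF..............]
after append(b, 2) → b:[1, 2, 3], c:[0]  free=[FFFF............]
after create(a) → a:[4], b:[1, 2, 3], c:[0]  free=[FFFFF...........]

blocks(b) = [1, 2, 3]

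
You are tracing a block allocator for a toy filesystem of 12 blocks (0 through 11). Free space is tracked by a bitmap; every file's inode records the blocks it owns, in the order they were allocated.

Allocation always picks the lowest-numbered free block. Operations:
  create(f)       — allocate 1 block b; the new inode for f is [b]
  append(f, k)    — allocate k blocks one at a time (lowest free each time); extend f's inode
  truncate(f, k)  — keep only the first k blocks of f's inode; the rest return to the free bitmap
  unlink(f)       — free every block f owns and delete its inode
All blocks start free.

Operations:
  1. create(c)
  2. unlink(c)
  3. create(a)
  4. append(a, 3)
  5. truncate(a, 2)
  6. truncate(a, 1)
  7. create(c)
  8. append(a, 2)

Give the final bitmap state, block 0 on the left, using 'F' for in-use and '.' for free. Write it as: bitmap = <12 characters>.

bitmap = FFFF........

after create(c) → c:[0]  free=[F...........]
after unlink(c) →   free=[............]
after create(a) → a:[0]  free=[F...........]
after append(a, 3) → a:[0, 1, 2, 3]  free=[FFFF........]
after truncate(a, 2) → a:[0, 1]  free=[FF..........]
after truncate(a, 1) → a:[0]  free=[F...........]
after create(c) → a:[0], c:[1]  free=[FF..........]
after append(a, 2) → a:[0, 2, 3], c:[1]  free=[FFFF........]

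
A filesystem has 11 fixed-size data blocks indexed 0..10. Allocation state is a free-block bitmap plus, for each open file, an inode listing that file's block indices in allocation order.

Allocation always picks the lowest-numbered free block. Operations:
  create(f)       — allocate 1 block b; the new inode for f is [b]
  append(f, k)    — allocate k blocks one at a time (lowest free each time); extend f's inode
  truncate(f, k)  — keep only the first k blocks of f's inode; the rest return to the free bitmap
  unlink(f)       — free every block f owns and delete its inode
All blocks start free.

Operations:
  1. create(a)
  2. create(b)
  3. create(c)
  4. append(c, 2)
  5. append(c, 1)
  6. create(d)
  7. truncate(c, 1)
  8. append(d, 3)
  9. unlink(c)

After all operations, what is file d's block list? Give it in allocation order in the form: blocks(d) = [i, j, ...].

blocks(d) = [6, 3, 4, 5]

[1] create(a) — a=0 (map F..........)
[2] create(b) — a=0 b=1 (map FF.........)
[3] create(c) — a=0 b=1 c=2 (map FFF........)
[4] append(c, 2) — a=0 b=1 c=2,3,4 (map FFFFF......)
[5] append(c, 1) — a=0 b=1 c=2,3,4,5 (map FFFFFF.....)
[6] create(d) — a=0 b=1 c=2,3,4,5 d=6 (map FFFFFFF....)
[7] truncate(c, 1) — a=0 b=1 c=2 d=6 (map FFF...F....)
[8] append(d, 3) — a=0 b=1 c=2 d=6,3,4,5 (map FFFFFFF....)
[9] unlink(c) — a=0 b=1 d=6,3,4,5 (map FF.FFFF....)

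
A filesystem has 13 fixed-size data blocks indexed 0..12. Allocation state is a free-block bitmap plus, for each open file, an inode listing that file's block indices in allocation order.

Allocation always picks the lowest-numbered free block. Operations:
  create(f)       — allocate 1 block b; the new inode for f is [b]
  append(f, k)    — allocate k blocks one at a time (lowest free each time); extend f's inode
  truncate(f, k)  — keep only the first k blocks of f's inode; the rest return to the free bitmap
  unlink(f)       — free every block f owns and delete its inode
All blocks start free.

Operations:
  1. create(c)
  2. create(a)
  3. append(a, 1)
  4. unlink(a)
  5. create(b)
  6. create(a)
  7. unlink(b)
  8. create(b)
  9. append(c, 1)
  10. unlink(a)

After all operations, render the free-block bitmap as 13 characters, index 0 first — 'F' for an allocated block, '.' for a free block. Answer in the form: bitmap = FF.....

after create(c) → c:[0]  free=[F............]
after create(a) → a:[1], c:[0]  free=[FF...........]
after append(a, 1) → a:[1, 2], c:[0]  free=[FFF..........]
after unlink(a) → c:[0]  free=[F............]
after create(b) → b:[1], c:[0]  free=[FF...........]
after create(a) → a:[2], b:[1], c:[0]  free=[FFF..........]
after unlink(b) → a:[2], c:[0]  free=[F.F..........]
after create(b) → a:[2], b:[1], c:[0]  free=[FFF..........]
after append(c, 1) → a:[2], b:[1], c:[0, 3]  free=[FFFF.........]
after unlink(a) → b:[1], c:[0, 3]  free=[FF.F.........]

bitmap = FF.F.........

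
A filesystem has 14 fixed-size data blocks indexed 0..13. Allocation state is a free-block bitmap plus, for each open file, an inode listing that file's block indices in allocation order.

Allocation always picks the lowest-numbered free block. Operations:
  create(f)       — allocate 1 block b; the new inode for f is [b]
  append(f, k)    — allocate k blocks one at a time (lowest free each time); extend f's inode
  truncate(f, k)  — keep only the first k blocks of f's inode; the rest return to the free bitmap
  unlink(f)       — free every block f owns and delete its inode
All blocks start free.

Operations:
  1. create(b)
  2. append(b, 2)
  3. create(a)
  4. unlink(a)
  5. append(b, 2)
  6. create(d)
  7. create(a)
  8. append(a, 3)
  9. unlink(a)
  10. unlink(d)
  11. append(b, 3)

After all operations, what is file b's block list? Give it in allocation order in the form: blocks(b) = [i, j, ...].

create(b): bitmap=F............. | b=[0]
append(b, 2): bitmap=FFF........... | b=[0, 1, 2]
create(a): bitmap=FFFF.......... | a=[3] b=[0, 1, 2]
unlink(a): bitmap=FFF........... | b=[0, 1, 2]
append(b, 2): bitmap=FFFFF......... | b=[0, 1, 2, 3, 4]
create(d): bitmap=FFFFFF........ | b=[0, 1, 2, 3, 4] d=[5]
create(a): bitmap=FFFFFFF....... | a=[6] b=[0, 1, 2, 3, 4] d=[5]
append(a, 3): bitmap=FFFFFFFFFF.... | a=[6, 7, 8, 9] b=[0, 1, 2, 3, 4] d=[5]
unlink(a): bitmap=FFFFFF........ | b=[0, 1, 2, 3, 4] d=[5]
unlink(d): bitmap=FFFFF......... | b=[0, 1, 2, 3, 4]
append(b, 3): bitmap=FFFFFFFF...... | b=[0, 1, 2, 3, 4, 5, 6, 7]

blocks(b) = [0, 1, 2, 3, 4, 5, 6, 7]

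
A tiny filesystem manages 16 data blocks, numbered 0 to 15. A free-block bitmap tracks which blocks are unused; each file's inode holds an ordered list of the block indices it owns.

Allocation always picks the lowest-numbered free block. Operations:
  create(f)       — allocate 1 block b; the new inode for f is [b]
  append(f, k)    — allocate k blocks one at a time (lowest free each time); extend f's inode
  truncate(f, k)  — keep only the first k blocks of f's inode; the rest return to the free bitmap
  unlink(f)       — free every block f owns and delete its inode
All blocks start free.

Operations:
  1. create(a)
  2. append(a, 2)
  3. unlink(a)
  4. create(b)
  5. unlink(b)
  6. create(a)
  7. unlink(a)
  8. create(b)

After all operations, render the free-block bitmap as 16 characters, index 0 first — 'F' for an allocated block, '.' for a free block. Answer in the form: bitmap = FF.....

bitmap = F...............

  1. create(a)  ⇒  F...............  {a→[0]}
  2. append(a, 2)  ⇒  FFF.............  {a→[0, 1, 2]}
  3. unlink(a)  ⇒  ................  {}
  4. create(b)  ⇒  F...............  {b→[0]}
  5. unlink(b)  ⇒  ................  {}
  6. create(a)  ⇒  F...............  {a→[0]}
  7. unlink(a)  ⇒  ................  {}
  8. create(b)  ⇒  F...............  {b→[0]}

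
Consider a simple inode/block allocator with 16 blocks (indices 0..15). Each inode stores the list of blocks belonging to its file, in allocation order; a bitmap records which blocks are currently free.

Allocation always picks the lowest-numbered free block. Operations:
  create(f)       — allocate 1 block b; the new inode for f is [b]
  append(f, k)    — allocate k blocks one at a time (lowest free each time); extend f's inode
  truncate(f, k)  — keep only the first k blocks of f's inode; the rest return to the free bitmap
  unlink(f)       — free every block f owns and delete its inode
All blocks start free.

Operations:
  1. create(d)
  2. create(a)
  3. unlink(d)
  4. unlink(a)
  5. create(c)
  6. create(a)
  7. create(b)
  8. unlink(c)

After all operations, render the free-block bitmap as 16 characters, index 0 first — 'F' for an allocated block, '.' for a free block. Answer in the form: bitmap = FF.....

[1] create(d) — d=0 (map F...............)
[2] create(a) — a=1 d=0 (map FF..............)
[3] unlink(d) — a=1 (map .F..............)
[4] unlink(a) —  (map ................)
[5] create(c) — c=0 (map F...............)
[6] create(a) — a=1 c=0 (map FF..............)
[7] create(b) — a=1 b=2 c=0 (map FFF.............)
[8] unlink(c) — a=1 b=2 (map .FF.............)

bitmap = .FF.............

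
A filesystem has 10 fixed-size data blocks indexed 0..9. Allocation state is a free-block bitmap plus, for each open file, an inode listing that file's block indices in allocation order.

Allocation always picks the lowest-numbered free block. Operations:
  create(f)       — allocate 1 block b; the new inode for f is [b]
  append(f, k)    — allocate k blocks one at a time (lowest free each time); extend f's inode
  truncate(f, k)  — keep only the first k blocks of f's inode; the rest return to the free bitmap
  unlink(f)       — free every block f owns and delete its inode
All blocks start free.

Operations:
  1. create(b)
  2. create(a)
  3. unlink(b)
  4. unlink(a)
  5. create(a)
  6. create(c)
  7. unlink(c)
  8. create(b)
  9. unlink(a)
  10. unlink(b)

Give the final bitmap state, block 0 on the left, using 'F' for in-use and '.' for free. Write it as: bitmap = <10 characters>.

bitmap = ..........

[1] create(b) — b=0 (map F.........)
[2] create(a) — a=1 b=0 (map FF........)
[3] unlink(b) — a=1 (map .F........)
[4] unlink(a) —  (map ..........)
[5] create(a) — a=0 (map F.........)
[6] create(c) — a=0 c=1 (map FF........)
[7] unlink(c) — a=0 (map F.........)
[8] create(b) — a=0 b=1 (map FF........)
[9] unlink(a) — b=1 (map .F........)
[10] unlink(b) —  (map ..........)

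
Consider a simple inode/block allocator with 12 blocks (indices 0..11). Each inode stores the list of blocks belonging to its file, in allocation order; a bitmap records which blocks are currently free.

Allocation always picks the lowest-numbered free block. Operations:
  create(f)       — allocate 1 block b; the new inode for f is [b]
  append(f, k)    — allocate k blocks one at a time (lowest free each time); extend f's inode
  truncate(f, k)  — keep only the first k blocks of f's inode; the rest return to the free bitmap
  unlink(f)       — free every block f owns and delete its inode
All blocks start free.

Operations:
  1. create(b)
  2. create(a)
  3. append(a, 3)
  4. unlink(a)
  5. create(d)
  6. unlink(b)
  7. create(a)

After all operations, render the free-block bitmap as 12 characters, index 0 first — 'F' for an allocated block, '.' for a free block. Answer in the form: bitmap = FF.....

[1] create(b) — b=0 (map F...........)
[2] create(a) — a=1 b=0 (map FF..........)
[3] append(a, 3) — a=1,2,3,4 b=0 (map FFFFF.......)
[4] unlink(a) — b=0 (map F...........)
[5] create(d) — b=0 d=1 (map FF..........)
[6] unlink(b) — d=1 (map .F..........)
[7] create(a) — a=0 d=1 (map FF..........)

bitmap = FF..........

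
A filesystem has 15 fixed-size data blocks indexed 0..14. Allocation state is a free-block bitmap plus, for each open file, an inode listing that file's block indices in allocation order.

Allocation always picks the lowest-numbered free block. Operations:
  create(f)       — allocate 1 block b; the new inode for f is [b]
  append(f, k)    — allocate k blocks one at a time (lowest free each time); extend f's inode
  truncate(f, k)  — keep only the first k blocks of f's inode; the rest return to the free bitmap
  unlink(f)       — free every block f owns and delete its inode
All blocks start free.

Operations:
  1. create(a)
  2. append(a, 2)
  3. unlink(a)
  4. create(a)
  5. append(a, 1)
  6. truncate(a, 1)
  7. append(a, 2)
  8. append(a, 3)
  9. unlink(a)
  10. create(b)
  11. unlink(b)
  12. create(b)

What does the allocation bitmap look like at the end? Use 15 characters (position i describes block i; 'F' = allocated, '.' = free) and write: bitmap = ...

after create(a) → a:[0]  free=[F..............]
after append(a, 2) → a:[0, 1, 2]  free=[FFF............]
after unlink(a) →   free=[...............]
after create(a) → a:[0]  free=[F..............]
after append(a, 1) → a:[0, 1]  free=[FF.............]
after truncate(a, 1) → a:[0]  free=[F..............]
after append(a, 2) → a:[0, 1, 2]  free=[FFF............]
after append(a, 3) → a:[0, 1, 2, 3, 4, 5]  free=[FFFFFF.........]
after unlink(a) →   free=[...............]
after create(b) → b:[0]  free=[F..............]
after unlink(b) →   free=[...............]
after create(b) → b:[0]  free=[F..............]

bitmap = F..............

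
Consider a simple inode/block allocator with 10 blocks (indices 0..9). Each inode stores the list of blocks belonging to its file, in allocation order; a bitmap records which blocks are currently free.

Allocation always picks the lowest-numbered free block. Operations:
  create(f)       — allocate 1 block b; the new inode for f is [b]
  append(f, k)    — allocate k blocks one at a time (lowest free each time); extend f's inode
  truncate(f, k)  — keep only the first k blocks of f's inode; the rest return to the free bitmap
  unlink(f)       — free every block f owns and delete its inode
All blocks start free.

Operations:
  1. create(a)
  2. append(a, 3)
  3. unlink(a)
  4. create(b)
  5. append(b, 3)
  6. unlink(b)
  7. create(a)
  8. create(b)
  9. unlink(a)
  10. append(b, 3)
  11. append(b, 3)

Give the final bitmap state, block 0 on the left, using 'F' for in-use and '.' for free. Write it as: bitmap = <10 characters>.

bitmap = FFFFFFF...

after create(a) → a:[0]  free=[F.........]
after append(a, 3) → a:[0, 1, 2, 3]  free=[FFFF......]
after unlink(a) →   free=[..........]
after create(b) → b:[0]  free=[F.........]
after append(b, 3) → b:[0, 1, 2, 3]  free=[FFFF......]
after unlink(b) →   free=[..........]
after create(a) → a:[0]  free=[F.........]
after create(b) → a:[0], b:[1]  free=[FF........]
after unlink(a) → b:[1]  free=[.F........]
after append(b, 3) → b:[1, 0, 2, 3]  free=[FFFF......]
after append(b, 3) → b:[1, 0, 2, 3, 4, 5, 6]  free=[FFFFFFF...]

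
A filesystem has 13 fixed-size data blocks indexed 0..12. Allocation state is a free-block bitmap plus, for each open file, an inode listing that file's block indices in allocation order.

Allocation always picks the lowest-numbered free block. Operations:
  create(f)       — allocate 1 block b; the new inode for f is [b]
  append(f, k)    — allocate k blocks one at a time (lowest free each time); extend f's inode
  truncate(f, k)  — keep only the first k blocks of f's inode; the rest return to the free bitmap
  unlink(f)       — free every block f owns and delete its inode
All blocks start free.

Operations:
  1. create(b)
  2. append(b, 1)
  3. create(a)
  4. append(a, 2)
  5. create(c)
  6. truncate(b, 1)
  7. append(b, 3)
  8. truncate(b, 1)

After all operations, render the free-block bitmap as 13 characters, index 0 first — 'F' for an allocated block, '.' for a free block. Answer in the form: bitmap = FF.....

bitmap = F.FFFF.......

[1] create(b) — b=0 (map F............)
[2] append(b, 1) — b=0,1 (map FF...........)
[3] create(a) — a=2 b=0,1 (map FFF..........)
[4] append(a, 2) — a=2,3,4 b=0,1 (map FFFFF........)
[5] create(c) — a=2,3,4 b=0,1 c=5 (map FFFFFF.......)
[6] truncate(b, 1) — a=2,3,4 b=0 c=5 (map F.FFFF.......)
[7] append(b, 3) — a=2,3,4 b=0,1,6,7 c=5 (map FFFFFFFF.....)
[8] truncate(b, 1) — a=2,3,4 b=0 c=5 (map F.FFFF.......)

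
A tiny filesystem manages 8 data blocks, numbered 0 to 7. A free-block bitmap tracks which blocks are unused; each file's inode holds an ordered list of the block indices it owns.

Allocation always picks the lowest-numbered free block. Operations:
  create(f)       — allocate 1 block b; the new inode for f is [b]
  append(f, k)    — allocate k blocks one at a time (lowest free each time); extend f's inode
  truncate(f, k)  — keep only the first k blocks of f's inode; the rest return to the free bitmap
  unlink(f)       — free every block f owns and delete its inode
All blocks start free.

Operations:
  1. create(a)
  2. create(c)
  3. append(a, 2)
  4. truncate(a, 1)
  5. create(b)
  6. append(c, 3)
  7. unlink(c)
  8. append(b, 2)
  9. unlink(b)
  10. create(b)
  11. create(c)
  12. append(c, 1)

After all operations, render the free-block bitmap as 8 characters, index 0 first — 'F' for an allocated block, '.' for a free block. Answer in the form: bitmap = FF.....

after create(a) → a:[0]  free=[F.......]
after create(c) → a:[0], c:[1]  free=[FF......]
after append(a, 2) → a:[0, 2, 3], c:[1]  free=[FFFF....]
after truncate(a, 1) → a:[0], c:[1]  free=[FF......]
after create(b) → a:[0], b:[2], c:[1]  free=[FFF.....]
after append(c, 3) → a:[0], b:[2], c:[1, 3, 4, 5]  free=[FFFFFF..]
after unlink(c) → a:[0], b:[2]  free=[F.F.....]
after append(b, 2) → a:[0], b:[2, 1, 3]  free=[FFFF....]
after unlink(b) → a:[0]  free=[F.......]
after create(b) → a:[0], b:[1]  free=[FF......]
after create(c) → a:[0], b:[1], c:[2]  free=[FFF.....]
after append(c, 1) → a:[0], b:[1], c:[2, 3]  free=[FFFF....]

bitmap = FFFF....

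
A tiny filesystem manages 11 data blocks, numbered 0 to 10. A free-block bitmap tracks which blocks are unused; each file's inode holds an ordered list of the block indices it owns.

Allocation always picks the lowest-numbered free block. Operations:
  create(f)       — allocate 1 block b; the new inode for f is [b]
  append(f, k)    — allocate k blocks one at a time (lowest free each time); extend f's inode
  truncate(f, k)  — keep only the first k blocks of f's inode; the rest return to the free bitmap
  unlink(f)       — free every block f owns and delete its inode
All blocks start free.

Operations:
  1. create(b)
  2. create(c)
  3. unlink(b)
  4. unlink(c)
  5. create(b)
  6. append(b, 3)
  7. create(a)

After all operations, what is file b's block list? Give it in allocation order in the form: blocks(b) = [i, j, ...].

after create(b) → b:[0]  free=[F..........]
after create(c) → b:[0], c:[1]  free=[FF.........]
after unlink(b) → c:[1]  free=[.F.........]
after unlink(c) →   free=[...........]
after create(b) → b:[0]  free=[F..........]
after append(b, 3) → b:[0, 1, 2, 3]  free=[FFFF.......]
after create(a) → a:[4], b:[0, 1, 2, 3]  free=[FFFFF......]

blocks(b) = [0, 1, 2, 3]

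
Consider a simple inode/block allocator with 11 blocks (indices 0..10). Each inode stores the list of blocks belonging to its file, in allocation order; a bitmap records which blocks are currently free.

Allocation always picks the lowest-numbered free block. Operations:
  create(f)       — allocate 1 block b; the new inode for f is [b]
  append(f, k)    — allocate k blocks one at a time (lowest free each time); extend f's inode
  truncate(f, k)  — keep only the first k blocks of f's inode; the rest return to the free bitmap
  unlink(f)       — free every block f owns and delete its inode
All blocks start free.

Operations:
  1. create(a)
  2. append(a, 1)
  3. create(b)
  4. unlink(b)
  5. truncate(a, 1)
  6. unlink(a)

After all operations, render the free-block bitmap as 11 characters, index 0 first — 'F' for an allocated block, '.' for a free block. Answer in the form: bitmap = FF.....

  1. create(a)  ⇒  F..........  {a→[0]}
  2. append(a, 1)  ⇒  FF.........  {a→[0, 1]}
  3. create(b)  ⇒  FFF........  {a→[0, 1]; b→[2]}
  4. unlink(b)  ⇒  FF.........  {a→[0, 1]}
  5. truncate(a, 1)  ⇒  F..........  {a→[0]}
  6. unlink(a)  ⇒  ...........  {}

bitmap = ...........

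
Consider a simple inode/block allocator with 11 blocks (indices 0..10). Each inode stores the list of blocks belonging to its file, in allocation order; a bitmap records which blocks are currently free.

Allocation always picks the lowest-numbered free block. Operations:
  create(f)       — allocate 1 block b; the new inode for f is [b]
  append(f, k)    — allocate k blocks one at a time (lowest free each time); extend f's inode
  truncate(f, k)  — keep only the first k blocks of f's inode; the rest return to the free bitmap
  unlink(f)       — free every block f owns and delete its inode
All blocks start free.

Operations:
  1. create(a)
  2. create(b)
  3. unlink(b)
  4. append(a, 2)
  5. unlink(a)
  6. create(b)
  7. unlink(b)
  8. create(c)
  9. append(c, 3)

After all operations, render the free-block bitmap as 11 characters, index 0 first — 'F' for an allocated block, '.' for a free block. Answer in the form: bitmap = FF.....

after create(a) → a:[0]  free=[F..........]
after create(b) → a:[0], b:[1]  free=[FF.........]
after unlink(b) → a:[0]  free=[F..........]
after append(a, 2) → a:[0, 1, 2]  free=[FFF........]
after unlink(a) →   free=[...........]
after create(b) → b:[0]  free=[F..........]
after unlink(b) →   free=[...........]
after create(c) → c:[0]  free=[F..........]
after append(c, 3) → c:[0, 1, 2, 3]  free=[FFFF.......]

bitmap = FFFF.......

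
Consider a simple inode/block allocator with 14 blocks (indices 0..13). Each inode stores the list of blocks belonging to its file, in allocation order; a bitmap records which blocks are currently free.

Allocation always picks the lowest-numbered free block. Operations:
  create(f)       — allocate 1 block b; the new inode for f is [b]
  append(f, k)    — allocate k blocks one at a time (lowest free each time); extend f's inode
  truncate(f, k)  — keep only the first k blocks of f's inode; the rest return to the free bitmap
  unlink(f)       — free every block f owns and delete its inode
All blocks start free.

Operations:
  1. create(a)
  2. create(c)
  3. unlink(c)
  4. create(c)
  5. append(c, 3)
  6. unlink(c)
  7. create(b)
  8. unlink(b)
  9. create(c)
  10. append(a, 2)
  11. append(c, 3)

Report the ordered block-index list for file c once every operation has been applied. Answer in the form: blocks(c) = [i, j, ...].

after create(a) → a:[0]  free=[F.............]
after create(c) → a:[0], c:[1]  free=[FF............]
after unlink(c) → a:[0]  free=[F.............]
after create(c) → a:[0], c:[1]  free=[FF............]
after append(c, 3) → a:[0], c:[1, 2, 3, 4]  free=[FFFFF.........]
after unlink(c) → a:[0]  free=[F.............]
after create(b) → a:[0], b:[1]  free=[FF............]
after unlink(b) → a:[0]  free=[F.............]
after create(c) → a:[0], c:[1]  free=[FF............]
after append(a, 2) → a:[0, 2, 3], c:[1]  free=[FFFF..........]
after append(c, 3) → a:[0, 2, 3], c:[1, 4, 5, 6]  free=[FFFFFFF.......]

blocks(c) = [1, 4, 5, 6]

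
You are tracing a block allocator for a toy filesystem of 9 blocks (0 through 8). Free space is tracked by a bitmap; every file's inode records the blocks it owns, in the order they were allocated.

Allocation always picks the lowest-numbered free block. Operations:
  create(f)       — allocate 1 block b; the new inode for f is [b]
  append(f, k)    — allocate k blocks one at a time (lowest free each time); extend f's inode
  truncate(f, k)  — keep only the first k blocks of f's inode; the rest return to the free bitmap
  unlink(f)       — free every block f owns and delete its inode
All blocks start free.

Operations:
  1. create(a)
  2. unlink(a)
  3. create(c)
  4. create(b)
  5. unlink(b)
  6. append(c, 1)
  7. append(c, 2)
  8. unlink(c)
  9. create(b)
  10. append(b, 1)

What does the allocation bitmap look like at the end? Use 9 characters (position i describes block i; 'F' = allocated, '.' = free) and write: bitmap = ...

bitmap = FF.......

create(a): bitmap=F........ | a=[0]
unlink(a): bitmap=......... | 
create(c): bitmap=F........ | c=[0]
create(b): bitmap=FF....... | b=[1] c=[0]
unlink(b): bitmap=F........ | c=[0]
append(c, 1): bitmap=FF....... | c=[0, 1]
append(c, 2): bitmap=FFFF..... | c=[0, 1, 2, 3]
unlink(c): bitmap=......... | 
create(b): bitmap=F........ | b=[0]
append(b, 1): bitmap=FF....... | b=[0, 1]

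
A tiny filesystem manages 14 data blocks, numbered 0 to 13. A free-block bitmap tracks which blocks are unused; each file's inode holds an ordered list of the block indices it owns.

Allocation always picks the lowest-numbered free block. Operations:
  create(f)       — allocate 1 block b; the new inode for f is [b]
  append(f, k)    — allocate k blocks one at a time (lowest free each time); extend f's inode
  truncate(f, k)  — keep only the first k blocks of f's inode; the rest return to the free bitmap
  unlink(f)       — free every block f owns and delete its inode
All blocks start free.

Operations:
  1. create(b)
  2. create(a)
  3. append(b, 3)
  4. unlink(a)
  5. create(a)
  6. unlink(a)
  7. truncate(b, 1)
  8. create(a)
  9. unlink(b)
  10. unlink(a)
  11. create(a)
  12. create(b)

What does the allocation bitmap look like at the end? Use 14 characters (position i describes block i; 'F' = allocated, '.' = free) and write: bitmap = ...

bitmap = FF............

[1] create(b) — b=0 (map F.............)
[2] create(a) — a=1 b=0 (map FF............)
[3] append(b, 3) — a=1 b=0,2,3,4 (map FFFFF.........)
[4] unlink(a) — b=0,2,3,4 (map F.FFF.........)
[5] create(a) — a=1 b=0,2,3,4 (map FFFFF.........)
[6] unlink(a) — b=0,2,3,4 (map F.FFF.........)
[7] truncate(b, 1) — b=0 (map F.............)
[8] create(a) — a=1 b=0 (map FF............)
[9] unlink(b) — a=1 (map .F............)
[10] unlink(a) —  (map ..............)
[11] create(a) — a=0 (map F.............)
[12] create(b) — a=0 b=1 (map FF............)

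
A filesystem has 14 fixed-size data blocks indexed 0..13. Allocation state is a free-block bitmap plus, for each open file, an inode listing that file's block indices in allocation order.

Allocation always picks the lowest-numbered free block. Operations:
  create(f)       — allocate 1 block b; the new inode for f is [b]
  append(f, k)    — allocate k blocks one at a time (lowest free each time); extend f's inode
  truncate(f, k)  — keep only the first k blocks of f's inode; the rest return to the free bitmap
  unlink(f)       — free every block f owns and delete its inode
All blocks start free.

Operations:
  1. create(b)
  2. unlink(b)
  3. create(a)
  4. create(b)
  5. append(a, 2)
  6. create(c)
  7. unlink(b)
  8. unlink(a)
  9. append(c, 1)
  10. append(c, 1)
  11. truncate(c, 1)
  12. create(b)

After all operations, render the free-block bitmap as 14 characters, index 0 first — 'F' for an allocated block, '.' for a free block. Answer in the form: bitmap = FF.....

[1] create(b) — b=0 (map F.............)
[2] unlink(b) —  (map ..............)
[3] create(a) — a=0 (map F.............)
[4] create(b) — a=0 b=1 (map FF............)
[5] append(a, 2) — a=0,2,3 b=1 (map FFFF..........)
[6] create(c) — a=0,2,3 b=1 c=4 (map FFFFF.........)
[7] unlink(b) — a=0,2,3 c=4 (map F.FFF.........)
[8] unlink(a) — c=4 (map ....F.........)
[9] append(c, 1) — c=4,0 (map F...F.........)
[10] append(c, 1) — c=4,0,1 (map FF..F.........)
[11] truncate(c, 1) — c=4 (map ....F.........)
[12] create(b) — b=0 c=4 (map F...F.........)

bitmap = F...F.........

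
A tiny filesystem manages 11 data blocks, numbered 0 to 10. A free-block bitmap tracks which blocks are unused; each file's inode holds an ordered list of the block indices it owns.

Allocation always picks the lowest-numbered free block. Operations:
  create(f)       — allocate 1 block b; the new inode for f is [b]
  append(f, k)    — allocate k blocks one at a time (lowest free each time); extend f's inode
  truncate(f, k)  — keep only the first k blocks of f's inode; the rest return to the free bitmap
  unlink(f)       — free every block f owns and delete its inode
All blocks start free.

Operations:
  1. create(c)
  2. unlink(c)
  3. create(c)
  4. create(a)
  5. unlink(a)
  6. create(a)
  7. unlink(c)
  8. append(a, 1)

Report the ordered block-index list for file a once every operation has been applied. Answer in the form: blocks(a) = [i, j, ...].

after create(c) → c:[0]  free=[F..........]
after unlink(c) →   free=[...........]
after create(c) → c:[0]  free=[F..........]
after create(a) → a:[1], c:[0]  free=[FF.........]
after unlink(a) → c:[0]  free=[F..........]
after create(a) → a:[1], c:[0]  free=[FF.........]
after unlink(c) → a:[1]  free=[.F.........]
after append(a, 1) → a:[1, 0]  free=[FF.........]

blocks(a) = [1, 0]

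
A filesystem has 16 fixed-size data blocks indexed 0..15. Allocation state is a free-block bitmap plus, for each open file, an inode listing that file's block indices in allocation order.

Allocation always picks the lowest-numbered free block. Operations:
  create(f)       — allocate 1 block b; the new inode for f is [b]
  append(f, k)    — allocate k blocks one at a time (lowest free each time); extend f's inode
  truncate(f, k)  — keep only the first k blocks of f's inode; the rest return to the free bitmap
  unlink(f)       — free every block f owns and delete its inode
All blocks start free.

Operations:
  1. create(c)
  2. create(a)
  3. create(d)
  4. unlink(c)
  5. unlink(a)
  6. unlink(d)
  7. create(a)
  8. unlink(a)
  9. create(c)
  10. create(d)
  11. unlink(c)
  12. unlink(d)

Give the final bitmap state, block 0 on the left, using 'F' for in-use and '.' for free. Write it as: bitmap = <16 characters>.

  1. create(c)  ⇒  F...............  {c→[0]}
  2. create(a)  ⇒  FF..............  {a→[1]; c→[0]}
  3. create(d)  ⇒  FFF.............  {a→[1]; c→[0]; d→[2]}
  4. unlink(c)  ⇒  .FF.............  {a→[1]; d→[2]}
  5. unlink(a)  ⇒  ..F.............  {d→[2]}
  6. unlink(d)  ⇒  ................  {}
  7. create(a)  ⇒  F...............  {a→[0]}
  8. unlink(a)  ⇒  ................  {}
  9. create(c)  ⇒  F...............  {c→[0]}
  10. create(d)  ⇒  FF..............  {c→[0]; d→[1]}
  11. unlink(c)  ⇒  .F..............  {d→[1]}
  12. unlink(d)  ⇒  ................  {}

bitmap = ................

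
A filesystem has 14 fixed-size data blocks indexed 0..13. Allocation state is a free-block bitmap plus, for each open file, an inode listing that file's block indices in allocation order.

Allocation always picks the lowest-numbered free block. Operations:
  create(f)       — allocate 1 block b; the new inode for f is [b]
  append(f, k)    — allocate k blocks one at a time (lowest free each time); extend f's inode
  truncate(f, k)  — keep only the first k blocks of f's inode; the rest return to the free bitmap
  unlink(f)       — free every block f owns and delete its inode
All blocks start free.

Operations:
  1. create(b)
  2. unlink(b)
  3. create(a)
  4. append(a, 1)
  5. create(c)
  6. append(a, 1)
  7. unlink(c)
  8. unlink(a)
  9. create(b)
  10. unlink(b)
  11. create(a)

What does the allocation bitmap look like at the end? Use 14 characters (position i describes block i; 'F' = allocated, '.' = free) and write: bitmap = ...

  1. create(b)  ⇒  F.............  {b→[0]}
  2. unlink(b)  ⇒  ..............  {}
  3. create(a)  ⇒  F.............  {a→[0]}
  4. append(a, 1)  ⇒  FF............  {a→[0, 1]}
  5. create(c)  ⇒  FFF...........  {a→[0, 1]; c→[2]}
  6. append(a, 1)  ⇒  FFFF..........  {a→[0, 1, 3]; c→[2]}
  7. unlink(c)  ⇒  FF.F..........  {a→[0, 1, 3]}
  8. unlink(a)  ⇒  ..............  {}
  9. create(b)  ⇒  F.............  {b→[0]}
  10. unlink(b)  ⇒  ..............  {}
  11. create(a)  ⇒  F.............  {a→[0]}

bitmap = F.............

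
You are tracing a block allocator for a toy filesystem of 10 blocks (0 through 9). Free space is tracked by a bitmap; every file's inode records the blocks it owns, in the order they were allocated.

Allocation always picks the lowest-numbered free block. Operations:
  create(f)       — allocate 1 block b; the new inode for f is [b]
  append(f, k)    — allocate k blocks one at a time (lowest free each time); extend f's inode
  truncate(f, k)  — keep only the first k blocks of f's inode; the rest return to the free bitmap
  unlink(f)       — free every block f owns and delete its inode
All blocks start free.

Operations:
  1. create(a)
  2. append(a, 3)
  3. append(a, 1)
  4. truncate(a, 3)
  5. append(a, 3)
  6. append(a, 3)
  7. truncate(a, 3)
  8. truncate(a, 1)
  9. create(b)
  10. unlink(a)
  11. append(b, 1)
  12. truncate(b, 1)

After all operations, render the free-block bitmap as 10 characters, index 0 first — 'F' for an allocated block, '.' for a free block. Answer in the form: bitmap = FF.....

after create(a) → a:[0]  free=[F.........]
after append(a, 3) → a:[0, 1, 2, 3]  free=[FFFF......]
after append(a, 1) → a:[0, 1, 2, 3, 4]  free=[FFFFF.....]
after truncate(a, 3) → a:[0, 1, 2]  free=[FFF.......]
after append(a, 3) → a:[0, 1, 2, 3, 4, 5]  free=[FFFFFF....]
after append(a, 3) → a:[0, 1, 2, 3, 4, 5, 6, 7, 8]  free=[FFFFFFFFF.]
after truncate(a, 3) → a:[0, 1, 2]  free=[FFF.......]
after truncate(a, 1) → a:[0]  free=[F.........]
after create(b) → a:[0], b:[1]  free=[FF........]
after unlink(a) → b:[1]  free=[.F........]
after append(b, 1) → b:[1, 0]  free=[FF........]
after truncate(b, 1) → b:[1]  free=[.F........]

bitmap = .F........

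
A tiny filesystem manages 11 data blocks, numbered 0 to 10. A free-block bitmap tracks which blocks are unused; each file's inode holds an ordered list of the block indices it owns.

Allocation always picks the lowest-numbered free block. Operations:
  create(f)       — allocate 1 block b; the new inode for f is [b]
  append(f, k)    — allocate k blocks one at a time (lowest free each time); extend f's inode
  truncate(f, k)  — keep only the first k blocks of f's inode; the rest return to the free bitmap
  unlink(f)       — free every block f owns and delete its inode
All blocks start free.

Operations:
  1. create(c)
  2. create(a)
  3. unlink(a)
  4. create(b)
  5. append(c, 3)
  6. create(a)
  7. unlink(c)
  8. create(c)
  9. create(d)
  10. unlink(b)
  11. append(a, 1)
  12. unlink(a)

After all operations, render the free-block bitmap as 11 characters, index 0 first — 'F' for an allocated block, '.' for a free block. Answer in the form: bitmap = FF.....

bitmap = F.F........

[1] create(c) — c=0 (map F..........)
[2] create(a) — a=1 c=0 (map FF.........)
[3] unlink(a) — c=0 (map F..........)
[4] create(b) — b=1 c=0 (map FF.........)
[5] append(c, 3) — b=1 c=0,2,3,4 (map FFFFF......)
[6] create(a) — a=5 b=1 c=0,2,3,4 (map FFFFFF.....)
[7] unlink(c) — a=5 b=1 (map .F...F.....)
[8] create(c) — a=5 b=1 c=0 (map FF...F.....)
[9] create(d) — a=5 b=1 c=0 d=2 (map FFF..F.....)
[10] unlink(b) — a=5 c=0 d=2 (map F.F..F.....)
[11] append(a, 1) — a=5,1 c=0 d=2 (map FFF..F.....)
[12] unlink(a) — c=0 d=2 (map F.F........)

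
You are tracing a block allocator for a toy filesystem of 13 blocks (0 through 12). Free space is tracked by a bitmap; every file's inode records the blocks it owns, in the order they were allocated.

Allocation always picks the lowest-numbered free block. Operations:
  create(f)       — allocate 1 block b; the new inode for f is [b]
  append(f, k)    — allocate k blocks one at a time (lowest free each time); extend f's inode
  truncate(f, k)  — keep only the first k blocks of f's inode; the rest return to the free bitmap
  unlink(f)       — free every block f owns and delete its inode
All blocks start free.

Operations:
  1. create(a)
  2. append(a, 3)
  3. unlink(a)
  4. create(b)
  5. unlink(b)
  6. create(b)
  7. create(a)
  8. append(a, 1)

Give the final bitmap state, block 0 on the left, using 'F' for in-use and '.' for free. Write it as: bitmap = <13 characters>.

create(a): bitmap=F............ | a=[0]
append(a, 3): bitmap=FFFF......... | a=[0, 1, 2, 3]
unlink(a): bitmap=............. | 
create(b): bitmap=F............ | b=[0]
unlink(b): bitmap=............. | 
create(b): bitmap=F............ | b=[0]
create(a): bitmap=FF........... | a=[1] b=[0]
append(a, 1): bitmap=FFF.......... | a=[1, 2] b=[0]

bitmap = FFF..........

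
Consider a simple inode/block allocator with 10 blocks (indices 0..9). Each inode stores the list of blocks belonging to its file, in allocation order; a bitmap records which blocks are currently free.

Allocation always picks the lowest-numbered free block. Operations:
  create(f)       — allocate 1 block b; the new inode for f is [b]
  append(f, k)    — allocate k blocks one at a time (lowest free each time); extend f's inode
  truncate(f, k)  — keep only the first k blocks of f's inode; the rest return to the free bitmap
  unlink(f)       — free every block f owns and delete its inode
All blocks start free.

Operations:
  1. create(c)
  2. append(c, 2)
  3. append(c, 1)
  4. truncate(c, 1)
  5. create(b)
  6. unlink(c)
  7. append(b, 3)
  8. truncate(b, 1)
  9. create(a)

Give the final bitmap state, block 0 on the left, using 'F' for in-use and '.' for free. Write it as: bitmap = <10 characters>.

bitmap = FF........

  1. create(c)  ⇒  F.........  {c→[0]}
  2. append(c, 2)  ⇒  FFF.......  {c→[0, 1, 2]}
  3. append(c, 1)  ⇒  FFFF......  {c→[0, 1, 2, 3]}
  4. truncate(c, 1)  ⇒  F.........  {c→[0]}
  5. create(b)  ⇒  FF........  {b→[1]; c→[0]}
  6. unlink(c)  ⇒  .F........  {b→[1]}
  7. append(b, 3)  ⇒  FFFF......  {b→[1, 0, 2, 3]}
  8. truncate(b, 1)  ⇒  .F........  {b→[1]}
  9. create(a)  ⇒  FF........  {a→[0]; b→[1]}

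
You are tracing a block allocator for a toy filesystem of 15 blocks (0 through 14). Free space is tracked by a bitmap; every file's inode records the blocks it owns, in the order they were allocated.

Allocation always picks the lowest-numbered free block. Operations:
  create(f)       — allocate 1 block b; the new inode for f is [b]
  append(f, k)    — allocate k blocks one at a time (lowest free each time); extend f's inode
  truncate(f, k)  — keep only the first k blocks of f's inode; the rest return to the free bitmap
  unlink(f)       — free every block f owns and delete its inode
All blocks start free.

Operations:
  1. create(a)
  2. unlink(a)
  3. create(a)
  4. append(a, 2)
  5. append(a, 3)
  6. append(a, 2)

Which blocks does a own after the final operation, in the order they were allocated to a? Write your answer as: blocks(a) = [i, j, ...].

after create(a) → a:[0]  free=[F..............]
after unlink(a) →   free=[...............]
after create(a) → a:[0]  free=[F..............]
after append(a, 2) → a:[0, 1, 2]  free=[FFF............]
after append(a, 3) → a:[0, 1, 2, 3, 4, 5]  free=[FFFFFF.........]
after append(a, 2) → a:[0, 1, 2, 3, 4, 5, 6, 7]  free=[FFFFFFFF.......]

blocks(a) = [0, 1, 2, 3, 4, 5, 6, 7]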